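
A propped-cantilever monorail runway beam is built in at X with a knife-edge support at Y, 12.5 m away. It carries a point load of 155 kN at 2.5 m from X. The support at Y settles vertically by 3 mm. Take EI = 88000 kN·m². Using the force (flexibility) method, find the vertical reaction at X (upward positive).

R_X = 146.7 kN

Take the reaction at Y as the redundant and release it; the primary structure is a cantilever fixed at X.
Primary-structure tip deflection at Y by superposition:
  point load 155 at a = 2.5: Pa²(3L − a)/(6EI) = 5651/EI
Tip deflection under a unit load at Y: L³/(3EI) = 651/EI.
With EI = 88000 kN·m²: δ_0 = 0.064216 m and δ_{YY} = 0.007398 m/kN.
Compatibility — the beam at Y must follow the support down by 0.003 m: δ_0 − R_Y·δ_{YY} = 0.003, so R_Y = (0.064216 − 0.003)/0.007398 = 8.274 kN.
Vertical equilibrium: R_X = ΣP − R_Y = 155 − 8.274 = 146.7 kN.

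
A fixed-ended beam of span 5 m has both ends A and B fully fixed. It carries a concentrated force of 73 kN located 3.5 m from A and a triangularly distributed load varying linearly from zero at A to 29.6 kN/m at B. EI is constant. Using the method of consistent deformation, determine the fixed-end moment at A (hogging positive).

M_A = 47.66 kN·m

Release both end moments; the primary structure is a simply-supported span AB with redundants M_A and M_B.
On the primary (simply-supported) span, the end slopes from the loading are:
  at A: point load 73 at a = 3.5: Pab(L + b)/(6LEI) = 83.04/EI
  at B: point load 73 at a = 3.5: Pab(L + a)/(6LEI) = 108.6/EI
  at A: triangular load, peak 29.6: 7w₀L³/(360EI) = 71.94/EI
  at B: triangular load, peak 29.6: w₀L³/(45EI) = 82.22/EI
  θ_A0 = 155/EI,  θ_B0 = 190.8/EI
Flexibility coefficients: a unit moment at one end gives L/(3EI) there and L/(6EI) at the far end, so f₁₁ = f₂₂ = 1.667/EI and f₁₂ = f₂₁ = 0.8333/EI.
Compatibility — zero rotation at each built-in end:
  1.667 M_A + 0.8333 M_B = 155
  0.8333 M_A + 1.667 M_B = 190.8
Solving the pair gives M_A = 47.66 kN·m and M_B = 90.66 kN·m (hogging).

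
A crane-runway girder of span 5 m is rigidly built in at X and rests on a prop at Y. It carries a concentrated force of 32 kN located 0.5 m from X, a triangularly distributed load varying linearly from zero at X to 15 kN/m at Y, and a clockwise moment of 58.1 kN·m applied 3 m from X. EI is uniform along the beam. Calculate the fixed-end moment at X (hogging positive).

M_X = 20.45 kN·m

Take the reaction at Y as the redundant and release it; the primary structure is a cantilever fixed at X.
Free-end deflection of the primary structure under the applied loading (downward +):
  point load 32 at a = 0.5: Pa²(3L − a)/(6EI) = 19.33/EI
  triangular load, peak 15 at the free end: 11w₀L⁴/(120EI) = 859.4/EI
  clockwise couple 58.1 at a = 3: M₀a(2L − a)/(2EI) = 610/EI
  δ_0 = 1489/EI
Flexibility coefficient — unit upward force at Y: δ_{YY} = L³/(3EI) = 41.67/EI.
The prop prevents deflection at Y: R_Y = δ_0/δ_{YY} = 1489/41.67 = 35.73 kN.
Moment equilibrium about X: M_X = Σ(load moments about X) − R_Y·L = 199.1 − 35.73×5 = 20.45 kN·m.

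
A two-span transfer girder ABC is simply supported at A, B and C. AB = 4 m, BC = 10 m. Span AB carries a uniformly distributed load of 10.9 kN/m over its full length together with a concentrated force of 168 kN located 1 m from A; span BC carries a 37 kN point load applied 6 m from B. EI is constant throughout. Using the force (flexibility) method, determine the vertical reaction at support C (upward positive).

Take M_B as the redundant. Released structure: two simple spans AB and BC with a hinge at B.
Rotations at B on the released spans (each span's end-slope, ×1/EI):
  span AB: UDL 10.9: wL³/(24EI) = 29.07/EI
  span AB: point load 168 at a = 1: Pab(L + a)/(6LEI) = 105/EI
  span BC: point load 37 at a = 6: Pab(L + b)/(6LEI) = 207.2/EI
  relative rotation θ_0 = (134.1 + 207.2)/EI = 341.3/EI
A unit hogging moment at B produces rotation L₁/(3EI) + L₂/(3EI) = 4.667/EI.
Compatibility: M_B·(L₁+L₂)/(3EI) = θ_0, giving M_B = 73.13 kN·m (hogging).
Span BC, ΣM about C: R_B^{BC}·10 = 148 + 73.13, so R_B^{BC} = 22.11 kN and R_C = 37 − 22.11 = 14.89 kN.

R_C = 14.89 kN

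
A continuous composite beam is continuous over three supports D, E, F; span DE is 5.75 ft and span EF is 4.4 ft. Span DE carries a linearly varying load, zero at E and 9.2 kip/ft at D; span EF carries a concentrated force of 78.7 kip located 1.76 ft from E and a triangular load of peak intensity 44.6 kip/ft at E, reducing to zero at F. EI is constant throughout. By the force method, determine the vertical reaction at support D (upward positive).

R_D = 6.533 kip

Take M_E as the redundant. Released structure: two simple spans DE and EF with a hinge at E.
End slopes at the hinge E, treating each span as simply supported:
  span DE: triangular load, peak 9.2: 7w₀L³/(360EI) = 34.01/EI
  span EF: point load 78.7 at a = 1.76: Pab(L + b)/(6LEI) = 97.51/EI
  span EF: triangular load, peak 44.6: w₀L³/(45EI) = 84.43/EI
  relative rotation θ_0 = (34.01 + 181.9)/EI = 215.9/EI
A unit hogging moment at E produces rotation L₁/(3EI) + L₂/(3EI) = 3.383/EI.
Slope continuity at E: θ_0 = M_E·3.383/EI, so M_E = 215.9/3.383 = 63.83 kip·ft (hogging).
Span DE, ΣM about D with M_E applied at E: R_E^{DE}·5.75 = 50.7 + 63.83, so R_E^{DE} = 19.92 kip and R_D = 26.45 − 19.92 = 6.533 kip.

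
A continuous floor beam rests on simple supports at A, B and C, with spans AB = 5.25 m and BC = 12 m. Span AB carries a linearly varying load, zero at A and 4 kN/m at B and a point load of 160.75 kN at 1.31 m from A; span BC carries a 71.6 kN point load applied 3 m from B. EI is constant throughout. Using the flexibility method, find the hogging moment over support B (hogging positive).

M_B = 130.3 kN·m

Take M_B as the redundant. Released structure: two simple spans AB and BC with a hinge at B.
End slopes at the hinge B, treating each span as simply supported:
  span AB: triangular load, peak 4: w₀L³/(45EI) = 12.86/EI
  span AB: point load 160.75 at a = 1.31: Pab(L + a)/(6LEI) = 172.8/EI
  span BC: point load 71.6 at a = 3: Pab(L + b)/(6LEI) = 563.9/EI
  relative rotation θ_0 = (185.6 + 563.9)/EI = 749.5/EI
A unit hogging moment at B produces rotation L₁/(3EI) + L₂/(3EI) = 5.75/EI.
Slope continuity at B: θ_0 = M_B·5.75/EI, so M_B = 749.5/5.75 = 130.3 kN·m (hogging).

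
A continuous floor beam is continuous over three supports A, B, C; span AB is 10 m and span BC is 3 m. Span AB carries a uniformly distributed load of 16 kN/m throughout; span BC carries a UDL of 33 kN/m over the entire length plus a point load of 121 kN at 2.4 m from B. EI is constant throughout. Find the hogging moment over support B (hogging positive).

Release continuity at B by inserting a hinge; the redundant is the internal moment M_B. The primary structure is two simply-supported spans AB and BC.
Discontinuity in slope at B on the released structure — sum the simple-span end rotations:
  span AB: UDL 16: wL³/(24EI) = 666.7/EI
  span BC: UDL 33: wL³/(24EI) = 37.12/EI
  span BC: point load 121 at a = 2.4: Pab(L + b)/(6LEI) = 34.85/EI
  relative rotation θ_0 = (666.7 + 71.97)/EI = 738.6/EI
A unit hogging moment at B produces rotation L₁/(3EI) + L₂/(3EI) = 4.333/EI.
Slope continuity at B: θ_0 = M_B·4.333/EI, so M_B = 738.6/4.333 = 170.5 kN·m (hogging).

M_B = 170.5 kN·m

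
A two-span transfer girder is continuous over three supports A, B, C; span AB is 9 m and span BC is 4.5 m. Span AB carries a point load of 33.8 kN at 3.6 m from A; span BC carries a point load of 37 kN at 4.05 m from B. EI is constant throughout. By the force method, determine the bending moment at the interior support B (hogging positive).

M_B = 36.82 kN·m

Take M_B as the redundant. Released structure: two simple spans AB and BC with a hinge at B.
End slopes at the hinge B, treating each span as simply supported:
  span AB: point load 33.8 at a = 3.6: Pab(L + a)/(6LEI) = 153.3/EI
  span BC: point load 37 at a = 4.05: Pab(L + b)/(6LEI) = 12.36/EI
  relative rotation θ_0 = (153.3 + 12.36)/EI = 165.7/EI
A unit hogging moment at B produces rotation L₁/(3EI) + L₂/(3EI) = 4.5/EI.
Slope continuity at B: θ_0 = M_B·4.5/EI, so M_B = 165.7/4.5 = 36.82 kN·m (hogging).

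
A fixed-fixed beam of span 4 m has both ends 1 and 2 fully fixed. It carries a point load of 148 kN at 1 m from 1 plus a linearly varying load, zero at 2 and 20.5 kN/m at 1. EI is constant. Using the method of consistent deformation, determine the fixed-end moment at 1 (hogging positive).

Release both end moments; the primary structure is a simply-supported span 12 with redundants M_1 and M_2.
On the primary (simply-supported) span, the end slopes from the loading are:
  at 1: point load 148 at a = 1: Pab(L + b)/(6LEI) = 129.5/EI
  at 2: point load 148 at a = 1: Pab(L + a)/(6LEI) = 92.5/EI
  at 1: triangular load, peak 20.5: w₀L³/(45EI) = 29.16/EI
  at 2: triangular load, peak 20.5: 7w₀L³/(360EI) = 25.51/EI
  θ_10 = 158.7/EI,  θ_20 = 118/EI
Flexibility coefficients: a unit moment at one end gives L/(3EI) there and L/(6EI) at the far end, so f₁₁ = f₂₂ = 1.333/EI and f₁₂ = f₂₁ = 0.6667/EI.
Compatibility — zero rotation at each built-in end:
  1.333 M_1 + 0.6667 M_2 = 158.7
  0.6667 M_1 + 1.333 M_2 = 118
Solving the pair gives M_1 = 99.65 kN·m and M_2 = 38.68 kN·m (hogging).

M_1 = 99.65 kN·m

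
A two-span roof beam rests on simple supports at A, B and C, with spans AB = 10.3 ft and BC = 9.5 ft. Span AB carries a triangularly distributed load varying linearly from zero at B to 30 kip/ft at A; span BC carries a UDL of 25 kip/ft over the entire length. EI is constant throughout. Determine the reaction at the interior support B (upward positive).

R_B = 217.2 kip

Insert a hinge at B; M_B is the redundant, and each span becomes simply supported.
Discontinuity in slope at B on the released structure — sum the simple-span end rotations:
  span AB: triangular load, peak 30: 7w₀L³/(360EI) = 637.4/EI
  span BC: UDL 25: wL³/(24EI) = 893.1/EI
  relative rotation θ_0 = (637.4 + 893.1)/EI = 1531/EI
A unit hogging moment at B produces rotation L₁/(3EI) + L₂/(3EI) = 6.6/EI.
Slope continuity at B: θ_0 = M_B·6.6/EI, so M_B = 1531/6.6 = 231.9 kip·ft (hogging).
Span AB, ΣM about A with M_B applied at B: R_B^{AB}·10.3 = 530.5 + 231.9, so R_B^{AB} = 74.01 kip and R_A = 154.5 − 74.01 = 80.49 kip.
Span BC, ΣM about C: R_B^{BC}·9.5 = 1128 + 231.9, so R_B^{BC} = 143.2 kip and R_C = 237.5 − 143.2 = 94.34 kip.
R_B = 74.01 + 143.2 = 217.2 kip.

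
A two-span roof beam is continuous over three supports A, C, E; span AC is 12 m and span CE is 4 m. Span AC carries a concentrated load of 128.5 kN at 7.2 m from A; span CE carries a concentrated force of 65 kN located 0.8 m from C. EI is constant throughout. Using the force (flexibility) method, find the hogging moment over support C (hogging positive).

M_C = 231.4 kN·m

Take M_C as the redundant. Released structure: two simple spans AC and CE with a hinge at C.
Rotations at C on the released spans (each span's end-slope, ×1/EI):
  span AC: point load 128.5 at a = 7.2: Pab(L + a)/(6LEI) = 1184/EI
  span CE: point load 65 at a = 0.8: Pab(L + b)/(6LEI) = 49.92/EI
  relative rotation θ_0 = (1184 + 49.92)/EI = 1234/EI
A unit hogging moment at C produces rotation L₁/(3EI) + L₂/(3EI) = 5.333/EI.
Slope continuity at C: θ_0 = M_C·5.333/EI, so M_C = 1234/5.333 = 231.4 kN·m (hogging).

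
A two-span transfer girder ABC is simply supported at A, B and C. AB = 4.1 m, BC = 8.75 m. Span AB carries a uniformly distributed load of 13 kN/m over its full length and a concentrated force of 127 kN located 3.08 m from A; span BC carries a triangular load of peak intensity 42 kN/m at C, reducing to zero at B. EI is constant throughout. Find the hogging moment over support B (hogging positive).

Insert a hinge at B; M_B is the redundant, and each span becomes simply supported.
Rotations at B on the released spans (each span's end-slope, ×1/EI):
  span AB: UDL 13: wL³/(24EI) = 37.33/EI
  span AB: point load 127 at a = 3.08: Pab(L + a)/(6LEI) = 116.5/EI
  span BC: triangular load, peak 42: 7w₀L³/(360EI) = 547.1/EI
  relative rotation θ_0 = (153.8 + 547.1)/EI = 700.9/EI
A unit hogging moment at B produces rotation L₁/(3EI) + L₂/(3EI) = 4.283/EI.
Compatibility: M_B·(L₁+L₂)/(3EI) = θ_0, giving M_B = 163.6 kN·m (hogging).

M_B = 163.6 kN·m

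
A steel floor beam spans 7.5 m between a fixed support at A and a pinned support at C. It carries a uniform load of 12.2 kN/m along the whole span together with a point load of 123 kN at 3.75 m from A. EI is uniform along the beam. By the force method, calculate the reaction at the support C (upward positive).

Release the roller at C. Primary structure: cantilever fixed at A.
Downward deflection at the released point C due to the loads:
  UDL 12.2: wL⁴/(8EI) = 4825/EI
  point load 123 at a = 3.75: Pa²(3L − a)/(6EI) = 5405/EI
  δ_0 = 10230/EI
Tip deflection under a unit load at C: L³/(3EI) = 140.6/EI.
The prop prevents deflection at C: R_C = δ_0/δ_{CC} = 10230/140.6 = 72.75 kN.

R_C = 72.75 kN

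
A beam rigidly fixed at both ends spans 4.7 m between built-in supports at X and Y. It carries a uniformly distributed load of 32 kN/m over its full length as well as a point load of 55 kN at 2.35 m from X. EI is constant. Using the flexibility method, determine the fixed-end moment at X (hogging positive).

Take the two fixed-end moments M_X, M_Y as redundants; the released structure is the simple span XY.
End rotations of the released simple span under the applied load (×1/EI):
  at X: UDL 32: wL³/(24EI) = 138.4/EI
  at Y: UDL 32: wL³/(24EI) = 138.4/EI
  at X: point load 55 at a = 2.35: Pab(L + b)/(6LEI) = 75.93/EI
  at Y: point load 55 at a = 2.35: Pab(L + a)/(6LEI) = 75.93/EI
  θ_X0 = 214.4/EI,  θ_Y0 = 214.4/EI
Flexibility coefficients: a unit moment at one end gives L/(3EI) there and L/(6EI) at the far end, so f₁₁ = f₂₂ = 1.567/EI and f₁₂ = f₂₁ = 0.7833/EI.
Compatibility — zero rotation at each built-in end:
  1.567 M_X + 0.7833 M_Y = 214.4
  0.7833 M_X + 1.567 M_Y = 214.4
Solving the pair gives M_X = 91.22 kN·m and M_Y = 91.22 kN·m (hogging).

M_X = 91.22 kN·m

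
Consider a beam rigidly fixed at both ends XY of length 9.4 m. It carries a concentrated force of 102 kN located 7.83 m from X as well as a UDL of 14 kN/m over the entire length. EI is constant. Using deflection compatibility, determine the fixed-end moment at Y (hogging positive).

Release both end moments; the primary structure is a simply-supported span XY with redundants M_X and M_Y.
Simple-span end rotations at X and Y under the given loads:
  at X: point load 102 at a = 7.83: Pab(L + b)/(6LEI) = 243.9/EI
  at Y: point load 102 at a = 7.83: Pab(L + a)/(6LEI) = 383.1/EI
  at X: UDL 14: wL³/(24EI) = 484.5/EI
  at Y: UDL 14: wL³/(24EI) = 484.5/EI
  θ_X0 = 728.4/EI,  θ_Y0 = 867.6/EI
Flexibility coefficients: a unit moment at one end gives L/(3EI) there and L/(6EI) at the far end, so f₁₁ = f₂₂ = 3.133/EI and f₁₂ = f₂₁ = 1.567/EI.
Compatibility — zero rotation at each built-in end:
  3.133 M_X + 1.567 M_Y = 728.4
  1.567 M_X + 3.133 M_Y = 867.6
Solving the pair gives M_X = 125.4 kN·m and M_Y = 214.2 kN·m (hogging).

M_Y = 214.2 kN·m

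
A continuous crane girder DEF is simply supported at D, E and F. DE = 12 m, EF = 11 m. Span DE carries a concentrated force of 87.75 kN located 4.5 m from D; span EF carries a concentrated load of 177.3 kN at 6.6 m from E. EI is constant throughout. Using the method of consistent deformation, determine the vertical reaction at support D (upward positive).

Insert a hinge at E; M_E is the redundant, and each span becomes simply supported.
Rotations at E on the released spans (each span's end-slope, ×1/EI):
  span DE: point load 87.75 at a = 4.5: Pab(L + a)/(6LEI) = 678.7/EI
  span EF: point load 177.3 at a = 6.6: Pab(L + b)/(6LEI) = 1201/EI
  relative rotation θ_0 = (678.7 + 1201)/EI = 1880/EI
A unit hogging moment at E produces rotation L₁/(3EI) + L₂/(3EI) = 7.667/EI.
Compatibility: M_E·(L₁+L₂)/(3EI) = θ_0, giving M_E = 245.2 kN·m (hogging).
Span DE, ΣM about D with M_E applied at E: R_E^{DE}·12 = 394.9 + 245.2, so R_E^{DE} = 53.34 kN and R_D = 87.75 − 53.34 = 34.41 kN.

R_D = 34.41 kN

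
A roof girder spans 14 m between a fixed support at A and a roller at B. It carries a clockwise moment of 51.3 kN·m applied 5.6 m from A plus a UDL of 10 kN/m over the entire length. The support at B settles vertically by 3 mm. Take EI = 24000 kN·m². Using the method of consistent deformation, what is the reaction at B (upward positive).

Take the reaction at B as the redundant and release it; the primary structure is a cantilever fixed at A.
Downward deflection at the released point B due to the loads:
  clockwise couple 51.3 at a = 5.6: M₀a(2L − a)/(2EI) = 3218/EI
  UDL 10: wL⁴/(8EI) = 48020/EI
  δ_0 = 51238/EI
Flexibility coefficient — unit upward force at B: δ_{BB} = L³/(3EI) = 914.7/EI.
With EI = 24000 kN·m²: δ_0 = 2.1349 m and δ_{BB} = 0.038111 m/kN.
Compatibility — the beam at B must follow the support down by 0.003 m: δ_0 − R_B·δ_{BB} = 0.003, so R_B = (2.1349 − 0.003)/0.038111 = 55.94 kN.

R_B = 55.94 kN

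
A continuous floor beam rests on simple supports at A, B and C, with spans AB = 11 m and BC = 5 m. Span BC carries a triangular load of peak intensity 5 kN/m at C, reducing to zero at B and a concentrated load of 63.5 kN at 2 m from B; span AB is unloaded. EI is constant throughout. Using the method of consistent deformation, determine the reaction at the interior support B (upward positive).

R_B = 48.47 kN

Take M_B as the redundant. Released structure: two simple spans AB and BC with a hinge at B.
End slopes at the hinge B, treating each span as simply supported:
  span BC: triangular load, peak 5: 7w₀L³/(360EI) = 12.15/EI
  span BC: point load 63.5 at a = 2: Pab(L + b)/(6LEI) = 101.6/EI
  relative rotation θ_0 = (0 + 113.8)/EI = 113.8/EI
A unit hogging moment at B produces rotation L₁/(3EI) + L₂/(3EI) = 5.333/EI.
Compatibility: M_B·(L₁+L₂)/(3EI) = θ_0, giving M_B = 21.33 kN·m (hogging).
Span AB, ΣM about A with M_B applied at B: R_B^{AB}·11 = 0 + 21.33, so R_B^{AB} = 1.939 kN and R_A = 0 − 1.939 = -1.939 kN.
Span BC, ΣM about C: R_B^{BC}·5 = 211.3 + 21.33, so R_B^{BC} = 46.53 kN and R_C = 76 − 46.53 = 29.47 kN.
R_B = 1.939 + 46.53 = 48.47 kN.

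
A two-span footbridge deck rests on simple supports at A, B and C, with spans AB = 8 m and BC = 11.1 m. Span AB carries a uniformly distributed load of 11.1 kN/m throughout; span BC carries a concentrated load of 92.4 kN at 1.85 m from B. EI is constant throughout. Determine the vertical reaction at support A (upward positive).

R_A = 30.26 kN

Take M_B as the redundant. Released structure: two simple spans AB and BC with a hinge at B.
Rotations at B on the released spans (each span's end-slope, ×1/EI):
  span AB: UDL 11.1: wL³/(24EI) = 236.8/EI
  span BC: point load 92.4 at a = 1.85: Pab(L + b)/(6LEI) = 483.1/EI
  relative rotation θ_0 = (236.8 + 483.1)/EI = 719.9/EI
A unit hogging moment at B produces rotation L₁/(3EI) + L₂/(3EI) = 6.367/EI.
Compatibility: M_B·(L₁+L₂)/(3EI) = θ_0, giving M_B = 113.1 kN·m (hogging).
Span AB, ΣM about A with M_B applied at B: R_B^{AB}·8 = 355.2 + 113.1, so R_B^{AB} = 58.54 kN and R_A = 88.8 − 58.54 = 30.26 kN.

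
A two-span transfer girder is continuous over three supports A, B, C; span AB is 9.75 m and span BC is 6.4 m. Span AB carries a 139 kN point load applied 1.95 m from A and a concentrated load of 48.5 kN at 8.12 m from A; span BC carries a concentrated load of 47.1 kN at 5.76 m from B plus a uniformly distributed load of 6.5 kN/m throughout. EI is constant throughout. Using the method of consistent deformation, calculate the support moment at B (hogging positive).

M_B = 134.1 kN·m

Insert a hinge at B; M_B is the redundant, and each span becomes simply supported.
Rotations at B on the released spans (each span's end-slope, ×1/EI):
  span AB: point load 139 at a = 1.95: Pab(L + a)/(6LEI) = 422.8/EI
  span AB: point load 48.5 at a = 8.12: Pab(L + a)/(6LEI) = 196.1/EI
  span BC: point load 47.1 at a = 5.76: Pab(L + b)/(6LEI) = 31.83/EI
  span BC: UDL 6.5: wL³/(24EI) = 71/EI
  relative rotation θ_0 = (618.9 + 102.8)/EI = 721.8/EI
A unit hogging moment at B produces rotation L₁/(3EI) + L₂/(3EI) = 5.383/EI.
Slope continuity at B: θ_0 = M_B·5.383/EI, so M_B = 721.8/5.383 = 134.1 kN·m (hogging).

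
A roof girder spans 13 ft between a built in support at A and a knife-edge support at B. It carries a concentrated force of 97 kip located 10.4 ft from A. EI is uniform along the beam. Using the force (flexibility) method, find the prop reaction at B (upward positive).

R_B = 68.29 kip

Remove the prop at B; the released (primary) structure is a cantilever built in at A.
Downward deflection at the released point B due to the loads:
  point load 97 at a = 10.4: Pa²(3L − a)/(6EI) = 50010/EI
Tip deflection under a unit load at B: L³/(3EI) = 732.3/EI.
The prop prevents deflection at B: R_B = δ_0/δ_{BB} = 50010/732.3 = 68.29 kip.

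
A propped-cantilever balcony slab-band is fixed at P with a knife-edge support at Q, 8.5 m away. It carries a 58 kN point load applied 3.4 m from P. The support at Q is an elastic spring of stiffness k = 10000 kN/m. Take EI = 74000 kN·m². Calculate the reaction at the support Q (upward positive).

R_Q = 11.64 kN

Choose R_Q as the redundant. The primary structure is the cantilever fixed at P.
Downward deflection at the released point Q due to the loads:
  point load 58 at a = 3.4: Pa²(3L − a)/(6EI) = 2470/EI
Tip deflection under a unit load at Q: L³/(3EI) = 204.7/EI.
With EI = 74000 kN·m²: δ_0 = 0.033373 m and δ_{QQ} = 0.002766 m/kN.
Compatibility — the spring shortens by R_Q/k under the reaction it provides: δ_0 − R_Q·δ_{QQ} = R_Q/k. With 1/k = 0.0001 m/kN, R_Q = δ_0 / (δ_{QQ} + 1/k) = 0.033373 / (0.002766 + 0.0001) = 11.64 kN.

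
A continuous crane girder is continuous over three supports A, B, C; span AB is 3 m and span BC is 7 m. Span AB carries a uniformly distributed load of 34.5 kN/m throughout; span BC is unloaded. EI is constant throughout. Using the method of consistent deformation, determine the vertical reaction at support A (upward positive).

R_A = 47.87 kN

Take M_B as the redundant. Released structure: two simple spans AB and BC with a hinge at B.
End slopes at the hinge B, treating each span as simply supported:
  span AB: UDL 34.5: wL³/(24EI) = 38.81/EI
  relative rotation θ_0 = (38.81 + 0)/EI = 38.81/EI
A unit hogging moment at B produces rotation L₁/(3EI) + L₂/(3EI) = 3.333/EI.
Compatibility: M_B·(L₁+L₂)/(3EI) = θ_0, giving M_B = 11.64 kN·m (hogging).
Span AB, ΣM about A with M_B applied at B: R_B^{AB}·3 = 155.2 + 11.64, so R_B^{AB} = 55.63 kN and R_A = 103.5 − 55.63 = 47.87 kN.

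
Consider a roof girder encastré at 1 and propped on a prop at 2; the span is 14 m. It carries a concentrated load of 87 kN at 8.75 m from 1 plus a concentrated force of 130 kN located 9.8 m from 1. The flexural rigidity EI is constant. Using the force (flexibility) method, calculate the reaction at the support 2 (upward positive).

Choose R_2 as the redundant. The primary structure is the cantilever fixed at 1.
Primary-structure tip deflection at 2 by superposition:
  point load 87 at a = 8.75: Pa²(3L − a)/(6EI) = 36913/EI
  point load 130 at a = 9.8: Pa²(3L − a)/(6EI) = 67004/EI
  δ_0 = 103917/EI
Flexibility coefficient — unit upward force at 2: δ_{22} = L³/(3EI) = 914.7/EI.
Compatibility at 2: δ_0 − R_2·δ_{22} = 0, so R_2 = 103917/914.7 = 113.6 kN.

R_2 = 113.6 kN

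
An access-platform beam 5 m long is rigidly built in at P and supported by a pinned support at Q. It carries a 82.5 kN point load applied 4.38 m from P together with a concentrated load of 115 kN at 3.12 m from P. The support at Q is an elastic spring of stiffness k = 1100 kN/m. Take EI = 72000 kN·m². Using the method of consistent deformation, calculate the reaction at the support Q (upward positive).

R_Q = 46.84 kN

Release the roller at Q. Primary structure: cantilever fixed at P.
Downward deflection at the released point Q due to the loads:
  point load 82.5 at a = 4.38: Pa²(3L − a)/(6EI) = 2801/EI
  point load 115 at a = 3.12: Pa²(3L − a)/(6EI) = 2217/EI
  δ_0 = 5018/EI
Tip deflection under a unit load at Q: L³/(3EI) = 41.67/EI.
With EI = 72000 kN·m²: δ_0 = 0.069693 m and δ_{QQ} = 0.000579 m/kN.
Compatibility — the spring shortens by R_Q/k under the reaction it provides: δ_0 − R_Q·δ_{QQ} = R_Q/k. With 1/k = 0.000909 m/kN, R_Q = δ_0 / (δ_{QQ} + 1/k) = 0.069693 / (0.000579 + 0.000909) = 46.84 kN.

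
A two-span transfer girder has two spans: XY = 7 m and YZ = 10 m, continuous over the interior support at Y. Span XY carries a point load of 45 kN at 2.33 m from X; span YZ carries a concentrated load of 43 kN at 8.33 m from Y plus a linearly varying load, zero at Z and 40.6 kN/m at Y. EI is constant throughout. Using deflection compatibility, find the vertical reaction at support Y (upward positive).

R_Y = 205.8 kN

Insert a hinge at Y; M_Y is the redundant, and each span becomes simply supported.
Rotations at Y on the released spans (each span's end-slope, ×1/EI):
  span XY: point load 45 at a = 2.33: Pab(L + a)/(6LEI) = 108.8/EI
  span YZ: point load 43 at a = 8.33: Pab(L + b)/(6LEI) = 116.3/EI
  span YZ: triangular load, peak 40.6: w₀L³/(45EI) = 902.2/EI
  relative rotation θ_0 = (108.8 + 1019)/EI = 1127/EI
A unit hogging moment at Y produces rotation L₁/(3EI) + L₂/(3EI) = 5.667/EI.
Slope continuity at Y: θ_0 = M_Y·5.667/EI, so M_Y = 1127/5.667 = 198.9 kN·m (hogging).
Span XY, ΣM about X with M_Y applied at Y: R_Y^{XY}·7 = 104.8 + 198.9, so R_Y^{XY} = 43.4 kN and R_X = 45 − 43.4 = 1.601 kN.
Span YZ, ΣM about Z: R_Y^{YZ}·10 = 1425 + 198.9, so R_Y^{YZ} = 162.4 kN and R_Z = 246 − 162.4 = 83.59 kN.
R_Y = 43.4 + 162.4 = 205.8 kN.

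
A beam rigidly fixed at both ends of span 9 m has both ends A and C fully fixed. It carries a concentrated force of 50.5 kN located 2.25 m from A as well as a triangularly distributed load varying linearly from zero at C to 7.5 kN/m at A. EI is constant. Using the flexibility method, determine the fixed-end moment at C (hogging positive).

M_C = 41.55 kN·m

Release both end moments; the primary structure is a simply-supported span AC with redundants M_A and M_C.
On the primary (simply-supported) span, the end slopes from the loading are:
  at A: point load 50.5 at a = 2.25: Pab(L + b)/(6LEI) = 223.7/EI
  at C: point load 50.5 at a = 2.25: Pab(L + a)/(6LEI) = 159.8/EI
  at A: triangular load, peak 7.5: w₀L³/(45EI) = 121.5/EI
  at C: triangular load, peak 7.5: 7w₀L³/(360EI) = 106.3/EI
  θ_A0 = 345.2/EI,  θ_C0 = 266.1/EI
Flexibility coefficients: a unit moment at one end gives L/(3EI) there and L/(6EI) at the far end, so f₁₁ = f₂₂ = 3/EI and f₁₂ = f₂₁ = 1.5/EI.
Compatibility — zero rotation at each built-in end:
  3 M_A + 1.5 M_C = 345.2
  1.5 M_A + 3 M_C = 266.1
Solving the pair gives M_A = 94.29 kN·m and M_C = 41.55 kN·m (hogging).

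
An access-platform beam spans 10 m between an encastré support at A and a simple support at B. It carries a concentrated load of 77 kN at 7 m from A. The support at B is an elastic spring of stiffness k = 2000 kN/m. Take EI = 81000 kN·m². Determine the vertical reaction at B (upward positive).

R_B = 38.69 kN

Choose R_B as the redundant. The primary structure is the cantilever fixed at A.
Primary-structure tip deflection at B by superposition:
  point load 77 at a = 7: Pa²(3L − a)/(6EI) = 14463/EI
Flexibility coefficient — unit upward force at B: δ_{BB} = L³/(3EI) = 333.3/EI.
With EI = 81000 kN·m²: δ_0 = 0.17856 m and δ_{BB} = 0.004115 m/kN.
Compatibility — the spring shortens by R_B/k under the reaction it provides: δ_0 − R_B·δ_{BB} = R_B/k. With 1/k = 0.0005 m/kN, R_B = δ_0 / (δ_{BB} + 1/k) = 0.17856 / (0.004115 + 0.0005) = 38.69 kN.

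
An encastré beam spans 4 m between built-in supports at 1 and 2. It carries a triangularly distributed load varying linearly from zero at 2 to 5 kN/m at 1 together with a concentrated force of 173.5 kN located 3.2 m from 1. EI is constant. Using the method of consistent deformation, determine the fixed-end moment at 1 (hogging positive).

Take the two fixed-end moments M_1, M_2 as redundants; the released structure is the simple span 12.
Simple-span end rotations at 1 and 2 under the given loads:
  at 1: triangular load, peak 5: w₀L³/(45EI) = 7.111/EI
  at 2: triangular load, peak 5: 7w₀L³/(360EI) = 6.222/EI
  at 1: point load 173.5 at a = 3.2: Pab(L + b)/(6LEI) = 88.83/EI
  at 2: point load 173.5 at a = 3.2: Pab(L + a)/(6LEI) = 133.2/EI
  θ_10 = 95.94/EI,  θ_20 = 139.5/EI
Flexibility coefficients: a unit moment at one end gives L/(3EI) there and L/(6EI) at the far end, so f₁₁ = f₂₂ = 1.333/EI and f₁₂ = f₂₁ = 0.6667/EI.
Compatibility — zero rotation at each built-in end:
  1.333 M_1 + 0.6667 M_2 = 95.94
  0.6667 M_1 + 1.333 M_2 = 139.5
Solving the pair gives M_1 = 26.21 kN·m and M_2 = 91.5 kN·m (hogging).

M_1 = 26.21 kN·m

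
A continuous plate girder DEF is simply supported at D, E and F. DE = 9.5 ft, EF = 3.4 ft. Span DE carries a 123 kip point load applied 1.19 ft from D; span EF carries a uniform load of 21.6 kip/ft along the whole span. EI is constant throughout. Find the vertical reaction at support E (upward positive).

Insert a hinge at E; M_E is the redundant, and each span becomes simply supported.
End slopes at the hinge E, treating each span as simply supported:
  span DE: point load 123 at a = 1.19: Pab(L + a)/(6LEI) = 228.1/EI
  span EF: UDL 21.6: wL³/(24EI) = 35.37/EI
  relative rotation θ_0 = (228.1 + 35.37)/EI = 263.5/EI
A unit hogging moment at E produces rotation L₁/(3EI) + L₂/(3EI) = 4.3/EI.
Compatibility: M_E·(L₁+L₂)/(3EI) = θ_0, giving M_E = 61.28 kip·ft (hogging).
Span DE, ΣM about D with M_E applied at E: R_E^{DE}·9.5 = 146.4 + 61.28, so R_E^{DE} = 21.86 kip and R_D = 123 − 21.86 = 101.1 kip.
Span EF, ΣM about F: R_E^{EF}·3.4 = 124.8 + 61.28, so R_E^{EF} = 54.74 kip and R_F = 73.44 − 54.74 = 18.7 kip.
R_E = 21.86 + 54.74 = 76.6 kip.

R_E = 76.6 kip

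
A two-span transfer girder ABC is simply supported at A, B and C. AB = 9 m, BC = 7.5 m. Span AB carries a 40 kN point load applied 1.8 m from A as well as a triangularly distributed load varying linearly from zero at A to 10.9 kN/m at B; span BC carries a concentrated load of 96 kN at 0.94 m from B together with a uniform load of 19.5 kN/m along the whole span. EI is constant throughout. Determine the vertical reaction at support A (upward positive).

Insert a hinge at B; M_B is the redundant, and each span becomes simply supported.
End slopes at the hinge B, treating each span as simply supported:
  span AB: point load 40 at a = 1.8: Pab(L + a)/(6LEI) = 103.7/EI
  span AB: triangular load, peak 10.9: w₀L³/(45EI) = 176.6/EI
  span BC: point load 96 at a = 0.94: Pab(L + b)/(6LEI) = 185/EI
  span BC: UDL 19.5: wL³/(24EI) = 342.8/EI
  relative rotation θ_0 = (280.3 + 527.7)/EI = 808/EI
A unit hogging moment at B produces rotation L₁/(3EI) + L₂/(3EI) = 5.5/EI.
Slope continuity at B: θ_0 = M_B·5.5/EI, so M_B = 808/5.5 = 146.9 kN·m (hogging).
Span AB, ΣM about A with M_B applied at B: R_B^{AB}·9 = 366.3 + 146.9, so R_B^{AB} = 57.02 kN and R_A = 89.05 − 57.02 = 32.03 kN.

R_A = 32.03 kN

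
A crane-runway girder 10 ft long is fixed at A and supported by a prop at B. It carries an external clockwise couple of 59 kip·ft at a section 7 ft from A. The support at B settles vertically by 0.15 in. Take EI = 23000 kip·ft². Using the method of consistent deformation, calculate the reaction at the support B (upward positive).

R_B = 7.191 kip

Release the roller at B. Primary structure: cantilever fixed at A.
Free-end deflection of the primary structure under the applied loading (downward +):
  clockwise couple 59 at a = 7: M₀a(2L − a)/(2EI) = 2684/EI
Flexibility coefficient — unit upward force at B: δ_{BB} = L³/(3EI) = 333.3/EI.
With EI = 23000 kip·ft²: δ_0 = 0.11672 ft and δ_{BB} = 0.014493 ft/kip.
Compatibility — the beam at B must follow the support down by 0.0125 ft: δ_0 − R_B·δ_{BB} = 0.0125, so R_B = (0.11672 − 0.0125)/0.014493 = 7.191 kip.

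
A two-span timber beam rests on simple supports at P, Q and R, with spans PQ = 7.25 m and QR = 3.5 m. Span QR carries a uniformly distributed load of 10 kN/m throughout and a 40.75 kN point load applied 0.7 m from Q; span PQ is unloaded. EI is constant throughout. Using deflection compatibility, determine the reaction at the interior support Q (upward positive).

R_Q = 55.04 kN

Release continuity at Q by inserting a hinge; the redundant is the internal moment M_Q. The primary structure is two simply-supported spans PQ and QR.
Rotations at Q on the released spans (each span's end-slope, ×1/EI):
  span QR: UDL 10: wL³/(24EI) = 17.86/EI
  span QR: point load 40.75 at a = 0.7: Pab(L + b)/(6LEI) = 23.96/EI
  relative rotation θ_0 = (0 + 41.83)/EI = 41.83/EI
A unit hogging moment at Q produces rotation L₁/(3EI) + L₂/(3EI) = 3.583/EI.
Compatibility: M_Q·(L₁+L₂)/(3EI) = θ_0, giving M_Q = 11.67 kN·m (hogging).
Span PQ, ΣM about P with M_Q applied at Q: R_Q^{PQ}·7.25 = 0 + 11.67, so R_Q^{PQ} = 1.61 kN and R_P = 0 − 1.61 = -1.61 kN.
Span QR, ΣM about R: R_Q^{QR}·3.5 = 175.3 + 11.67, so R_Q^{QR} = 53.43 kN and R_R = 75.75 − 53.43 = 22.32 kN.
R_Q = 1.61 + 53.43 = 55.04 kN.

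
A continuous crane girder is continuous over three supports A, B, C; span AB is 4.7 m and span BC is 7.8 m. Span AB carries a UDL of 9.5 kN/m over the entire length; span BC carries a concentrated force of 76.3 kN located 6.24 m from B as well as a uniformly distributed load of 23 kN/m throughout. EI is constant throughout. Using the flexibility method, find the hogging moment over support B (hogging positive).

M_B = 154.7 kN·m

Insert a hinge at B; M_B is the redundant, and each span becomes simply supported.
Rotations at B on the released spans (each span's end-slope, ×1/EI):
  span AB: UDL 9.5: wL³/(24EI) = 41.1/EI
  span BC: point load 76.3 at a = 6.24: Pab(L + b)/(6LEI) = 148.5/EI
  span BC: UDL 23: wL³/(24EI) = 454.8/EI
  relative rotation θ_0 = (41.1 + 603.3)/EI = 644.4/EI
A unit hogging moment at B produces rotation L₁/(3EI) + L₂/(3EI) = 4.167/EI.
Compatibility: M_B·(L₁+L₂)/(3EI) = θ_0, giving M_B = 154.7 kN·m (hogging).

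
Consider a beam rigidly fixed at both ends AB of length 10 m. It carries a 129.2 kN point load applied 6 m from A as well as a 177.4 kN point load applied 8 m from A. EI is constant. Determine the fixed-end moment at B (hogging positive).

M_B = 413.1 kN·m

Release both end moments; the primary structure is a simply-supported span AB with redundants M_A and M_B.
Simple-span end rotations at A and B under the given loads:
  at A: point load 129.2 at a = 6: Pab(L + b)/(6LEI) = 723.5/EI
  at B: point load 129.2 at a = 6: Pab(L + a)/(6LEI) = 826.9/EI
  at A: point load 177.4 at a = 8: Pab(L + b)/(6LEI) = 567.7/EI
  at B: point load 177.4 at a = 8: Pab(L + a)/(6LEI) = 851.5/EI
  θ_A0 = 1291/EI,  θ_B0 = 1678/EI
Flexibility coefficients: a unit moment at one end gives L/(3EI) there and L/(6EI) at the far end, so f₁₁ = f₂₂ = 3.333/EI and f₁₂ = f₂₁ = 1.667/EI.
Compatibility — zero rotation at each built-in end:
  3.333 M_A + 1.667 M_B = 1291
  1.667 M_A + 3.333 M_B = 1678
Solving the pair gives M_A = 180.8 kN·m and M_B = 413.1 kN·m (hogging).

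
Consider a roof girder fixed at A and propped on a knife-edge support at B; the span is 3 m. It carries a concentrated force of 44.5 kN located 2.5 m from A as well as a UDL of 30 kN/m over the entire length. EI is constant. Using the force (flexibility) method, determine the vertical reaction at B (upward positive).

Choose R_B as the redundant. The primary structure is the cantilever fixed at A.
Downward deflection at the released point B due to the loads:
  point load 44.5 at a = 2.5: Pa²(3L − a)/(6EI) = 301.3/EI
  UDL 30: wL⁴/(8EI) = 303.8/EI
  δ_0 = 605.1/EI
Tip deflection under a unit load at B: L³/(3EI) = 9/EI.
The prop prevents deflection at B: R_B = δ_0/δ_{BB} = 605.1/9 = 67.23 kN.

R_B = 67.23 kN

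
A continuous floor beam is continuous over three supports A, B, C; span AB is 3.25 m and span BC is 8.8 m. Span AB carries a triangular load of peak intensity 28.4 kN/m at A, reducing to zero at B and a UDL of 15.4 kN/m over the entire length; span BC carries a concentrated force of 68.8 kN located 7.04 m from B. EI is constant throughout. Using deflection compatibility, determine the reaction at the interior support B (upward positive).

Take M_B as the redundant. Released structure: two simple spans AB and BC with a hinge at B.
Discontinuity in slope at B on the released structure — sum the simple-span end rotations:
  span AB: triangular load, peak 28.4: 7w₀L³/(360EI) = 18.96/EI
  span AB: UDL 15.4: wL³/(24EI) = 22.03/EI
  span BC: point load 68.8 at a = 7.04: Pab(L + b)/(6LEI) = 170.5/EI
  relative rotation θ_0 = (40.98 + 170.5)/EI = 211.5/EI
A unit hogging moment at B produces rotation L₁/(3EI) + L₂/(3EI) = 4.017/EI.
Slope continuity at B: θ_0 = M_B·4.017/EI, so M_B = 211.5/4.017 = 52.65 kN·m (hogging).
Span AB, ΣM about A with M_B applied at B: R_B^{AB}·3.25 = 131.3 + 52.65, so R_B^{AB} = 56.61 kN and R_A = 96.2 − 56.61 = 39.59 kN.
Span BC, ΣM about C: R_B^{BC}·8.8 = 121.1 + 52.65, so R_B^{BC} = 19.74 kN and R_C = 68.8 − 19.74 = 49.06 kN.
R_B = 56.61 + 19.74 = 76.35 kN.

R_B = 76.35 kN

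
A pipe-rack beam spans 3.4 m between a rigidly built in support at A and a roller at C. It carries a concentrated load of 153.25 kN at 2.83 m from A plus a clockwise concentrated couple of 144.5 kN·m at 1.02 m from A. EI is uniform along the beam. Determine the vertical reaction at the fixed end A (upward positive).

Choose R_C as the redundant. The primary structure is the cantilever fixed at A.
Free-end deflection of the primary structure under the applied loading (downward +):
  point load 153.25 at a = 2.83: Pa²(3L − a)/(6EI) = 1508/EI
  clockwise couple 144.5 at a = 1.02: M₀a(2L − a)/(2EI) = 426/EI
  δ_0 = 1934/EI
Flexibility coefficient — unit upward force at C: δ_{CC} = L³/(3EI) = 13.1/EI.
The prop prevents deflection at C: R_C = δ_0/δ_{CC} = 1934/13.1 = 147.6 kN.
Vertical equilibrium: R_A = ΣP − R_C = 153.2 − 147.6 = 5.664 kN.

R_A = 5.664 kN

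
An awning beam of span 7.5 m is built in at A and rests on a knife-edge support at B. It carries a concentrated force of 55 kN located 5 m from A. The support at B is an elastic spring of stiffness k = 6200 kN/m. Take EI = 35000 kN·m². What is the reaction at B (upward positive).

R_B = 27.42 kN

Choose R_B as the redundant. The primary structure is the cantilever fixed at A.
Free-end deflection of the primary structure under the applied loading (downward +):
  point load 55 at a = 5: Pa²(3L − a)/(6EI) = 4010/EI
Tip deflection under a unit load at B: L³/(3EI) = 140.6/EI.
With EI = 35000 kN·m²: δ_0 = 0.11458 m and δ_{BB} = 0.004018 m/kN.
Compatibility — the spring shortens by R_B/k under the reaction it provides: δ_0 − R_B·δ_{BB} = R_B/k. With 1/k = 0.000161 m/kN, R_B = δ_0 / (δ_{BB} + 1/k) = 0.11458 / (0.004018 + 0.000161) = 27.42 kN.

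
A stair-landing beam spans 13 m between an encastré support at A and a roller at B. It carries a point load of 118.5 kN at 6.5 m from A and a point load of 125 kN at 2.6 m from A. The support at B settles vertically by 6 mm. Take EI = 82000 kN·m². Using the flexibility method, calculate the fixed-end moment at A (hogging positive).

Take the reaction at B as the redundant and release it; the primary structure is a cantilever fixed at A.
Deflection at B on the released cantilever, summing each load's contribution:
  point load 118.5 at a = 6.5: Pa²(3L − a)/(6EI) = 27119/EI
  point load 125 at a = 2.6: Pa²(3L − a)/(6EI) = 5126/EI
  δ_0 = 32246/EI
Tip deflection under a unit load at B: L³/(3EI) = 732.3/EI.
With EI = 82000 kN·m²: δ_0 = 0.39324 m and δ_{BB} = 0.008931 m/kN.
Compatibility — the beam at B must follow the support down by 0.006 m: δ_0 − R_B·δ_{BB} = 0.006, so R_B = (0.39324 − 0.006)/0.008931 = 43.36 kN.
Moment equilibrium about A: M_A = Σ(load moments about A) − R_B·L = 1095 − 43.36×13 = 531.6 kN·m.

M_A = 531.6 kN·m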